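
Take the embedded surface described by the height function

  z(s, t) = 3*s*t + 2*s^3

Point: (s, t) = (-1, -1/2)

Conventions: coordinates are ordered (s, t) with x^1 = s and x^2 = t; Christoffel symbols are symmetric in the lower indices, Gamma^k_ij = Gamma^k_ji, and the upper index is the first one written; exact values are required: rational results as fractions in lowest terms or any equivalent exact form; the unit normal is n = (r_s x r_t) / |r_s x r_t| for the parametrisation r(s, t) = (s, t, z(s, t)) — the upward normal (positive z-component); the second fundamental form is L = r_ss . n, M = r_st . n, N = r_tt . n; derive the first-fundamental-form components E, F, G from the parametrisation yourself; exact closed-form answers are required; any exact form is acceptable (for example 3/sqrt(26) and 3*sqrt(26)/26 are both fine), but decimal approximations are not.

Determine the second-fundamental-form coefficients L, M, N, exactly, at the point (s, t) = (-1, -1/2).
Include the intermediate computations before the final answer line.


z_s = 9/2, z_t = -3, z_ss = -12, z_st = 3, z_tt = 0
E = 85/4, F = -27/2, G = 10; answer radicand W^2 = 121/4
unnormalised second-form numerators: l = -12, m = 3, n = 0; L = l/sqrt(121/4), and similarly M = m/sqrt(W^2), N = n/sqrt(W^2)

Answer: L = -24/11, M = 6/11, N = 0


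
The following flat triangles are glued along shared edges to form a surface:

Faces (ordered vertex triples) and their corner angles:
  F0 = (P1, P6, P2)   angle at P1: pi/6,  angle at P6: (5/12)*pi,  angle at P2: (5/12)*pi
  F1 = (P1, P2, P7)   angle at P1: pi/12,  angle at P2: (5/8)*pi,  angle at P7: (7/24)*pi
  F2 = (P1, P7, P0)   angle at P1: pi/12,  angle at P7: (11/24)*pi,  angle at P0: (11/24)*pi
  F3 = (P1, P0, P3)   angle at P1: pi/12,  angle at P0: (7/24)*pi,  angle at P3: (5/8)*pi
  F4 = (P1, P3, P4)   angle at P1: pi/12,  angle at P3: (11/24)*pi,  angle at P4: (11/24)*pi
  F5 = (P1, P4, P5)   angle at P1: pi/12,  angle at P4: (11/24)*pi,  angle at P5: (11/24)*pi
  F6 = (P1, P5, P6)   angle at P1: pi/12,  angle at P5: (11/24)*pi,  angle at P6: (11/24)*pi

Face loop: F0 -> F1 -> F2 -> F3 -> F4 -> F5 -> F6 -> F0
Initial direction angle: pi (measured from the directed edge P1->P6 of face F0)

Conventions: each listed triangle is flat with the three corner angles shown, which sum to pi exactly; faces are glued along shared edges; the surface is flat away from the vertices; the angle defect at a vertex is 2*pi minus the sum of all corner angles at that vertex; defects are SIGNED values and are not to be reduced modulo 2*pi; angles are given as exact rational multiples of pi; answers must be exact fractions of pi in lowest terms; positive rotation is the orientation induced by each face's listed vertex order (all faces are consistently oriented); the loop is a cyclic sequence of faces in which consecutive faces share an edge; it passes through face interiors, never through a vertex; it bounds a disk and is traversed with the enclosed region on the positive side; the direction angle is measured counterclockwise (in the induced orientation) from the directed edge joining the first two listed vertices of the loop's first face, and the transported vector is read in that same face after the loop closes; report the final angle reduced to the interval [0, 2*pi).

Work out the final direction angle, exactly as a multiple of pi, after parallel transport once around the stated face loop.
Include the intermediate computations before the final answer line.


enclosed vertex P1: corner angles sum to (2/3)*pi, defect = 2*pi - (2/3)*pi = (4/3)*pi
final direction = starting direction + enclosed defect total, reduced mod 2*pi (induced orientation)
final angle = pi + (4/3)*pi = pi/3 (mod 2*pi)

Answer: final direction angle = pi/3


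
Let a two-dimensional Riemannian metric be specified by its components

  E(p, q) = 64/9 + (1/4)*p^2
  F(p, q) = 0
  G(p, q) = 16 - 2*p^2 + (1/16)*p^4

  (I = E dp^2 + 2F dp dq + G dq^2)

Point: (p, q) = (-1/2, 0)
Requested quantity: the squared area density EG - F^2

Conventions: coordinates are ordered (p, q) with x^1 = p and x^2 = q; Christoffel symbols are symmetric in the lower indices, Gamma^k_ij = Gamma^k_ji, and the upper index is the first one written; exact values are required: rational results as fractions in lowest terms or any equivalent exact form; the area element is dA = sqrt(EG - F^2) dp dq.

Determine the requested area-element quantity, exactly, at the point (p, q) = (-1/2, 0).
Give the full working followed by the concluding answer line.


E = 1033/144, F = 0, G = 3969/256; EG - F^2 = 455553/4096

Answer: EG - F^2 = 455553/4096


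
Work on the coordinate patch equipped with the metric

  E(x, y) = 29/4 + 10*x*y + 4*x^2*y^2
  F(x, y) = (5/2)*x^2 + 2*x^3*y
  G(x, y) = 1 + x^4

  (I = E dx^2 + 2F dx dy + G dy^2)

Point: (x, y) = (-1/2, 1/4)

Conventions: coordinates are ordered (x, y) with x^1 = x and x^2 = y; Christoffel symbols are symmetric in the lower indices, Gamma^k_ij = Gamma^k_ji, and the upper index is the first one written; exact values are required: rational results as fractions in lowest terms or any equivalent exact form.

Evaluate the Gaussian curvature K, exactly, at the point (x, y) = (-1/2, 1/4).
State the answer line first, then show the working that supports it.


Answer: K = -64/2401

E = 97/16, F = 9/16, G = 17/16, EG - F^2 = 49/8 at the point
E_x = 9/4, E_y = -9/2, F_x = -17/8, F_y = -1/4, G_x = -1/2, G_y = 0
E_yy = 2, F_xy = 3/2, G_xx = 3
The intrinsic route: Brioschi's K = (det M1 - det M2)/(EG - F^2)^2.
M1 = [[-E_yy/2 + F_xy - G_xx/2, E_x/2, F_x - E_y/2], [F_y - G_x/2, E, F], [G_y/2, F, G]] = [[-1, 9/8, 1/8], [0, 97/16, 9/16], [0, 9/16, 17/16]]; det M1 = -49/8
M2 = [[0, E_y/2, G_x/2], [E_y/2, E, F], [G_x/2, F, G]] = [[0, -9/4, -1/4], [-9/4, 97/16, 9/16], [-1/4, 9/16, 17/16]]; det M2 = -41/8
det M1 - det M2 = -1; K = -1 / (49/8)^2 = -64/2401


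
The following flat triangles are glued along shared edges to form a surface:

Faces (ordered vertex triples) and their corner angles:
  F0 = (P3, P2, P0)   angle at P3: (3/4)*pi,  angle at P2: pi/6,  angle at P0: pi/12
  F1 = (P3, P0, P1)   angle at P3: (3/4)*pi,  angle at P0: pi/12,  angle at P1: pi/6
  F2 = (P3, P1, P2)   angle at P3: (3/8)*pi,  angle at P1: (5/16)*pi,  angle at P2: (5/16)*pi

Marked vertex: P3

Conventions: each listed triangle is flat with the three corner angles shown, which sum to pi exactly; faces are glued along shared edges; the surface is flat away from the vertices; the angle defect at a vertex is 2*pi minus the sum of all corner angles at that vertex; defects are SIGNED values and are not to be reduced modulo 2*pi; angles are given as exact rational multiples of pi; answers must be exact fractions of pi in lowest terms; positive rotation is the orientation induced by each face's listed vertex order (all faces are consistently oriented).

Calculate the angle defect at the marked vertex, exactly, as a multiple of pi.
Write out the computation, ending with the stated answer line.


Sum of corner angles at P3: (15/8)*pi
defect = 2*pi - (15/8)*pi

Answer: defect(P3) = pi/8


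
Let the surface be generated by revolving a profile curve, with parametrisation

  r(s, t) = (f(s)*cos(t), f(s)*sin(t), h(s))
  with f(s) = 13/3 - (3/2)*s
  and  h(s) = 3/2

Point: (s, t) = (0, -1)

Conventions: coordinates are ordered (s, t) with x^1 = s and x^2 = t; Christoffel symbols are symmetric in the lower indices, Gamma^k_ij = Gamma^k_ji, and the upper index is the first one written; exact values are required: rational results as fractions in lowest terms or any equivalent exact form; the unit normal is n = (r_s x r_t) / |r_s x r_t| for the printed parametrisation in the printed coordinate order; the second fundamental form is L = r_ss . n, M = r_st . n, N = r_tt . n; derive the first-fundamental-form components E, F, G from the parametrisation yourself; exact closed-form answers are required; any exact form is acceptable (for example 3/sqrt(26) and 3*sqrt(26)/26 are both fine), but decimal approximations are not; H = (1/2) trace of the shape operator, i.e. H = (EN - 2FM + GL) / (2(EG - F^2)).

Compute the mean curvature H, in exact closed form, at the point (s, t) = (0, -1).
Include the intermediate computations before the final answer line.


f = 13/3, f' = -3/2, f'' = 0, h' = 0, h'' = 0
E = 9/4, F = 0, G = 169/9; answer radicand W^2 = 9/4
unnormalised second-form numerators: l = 0, m = 0, n = 0; L = l/sqrt(9/4), and similarly M = m/sqrt(W^2), N = n/sqrt(W^2)
H = (E*n - 2*F*m + G*l) / (2*(EG - F^2)*sqrt(W^2)); E*n - 2*F*m + G*l = 0, EG - F^2 = 169/4, so H = (0)/sqrt(9/4)

Answer: H = 0


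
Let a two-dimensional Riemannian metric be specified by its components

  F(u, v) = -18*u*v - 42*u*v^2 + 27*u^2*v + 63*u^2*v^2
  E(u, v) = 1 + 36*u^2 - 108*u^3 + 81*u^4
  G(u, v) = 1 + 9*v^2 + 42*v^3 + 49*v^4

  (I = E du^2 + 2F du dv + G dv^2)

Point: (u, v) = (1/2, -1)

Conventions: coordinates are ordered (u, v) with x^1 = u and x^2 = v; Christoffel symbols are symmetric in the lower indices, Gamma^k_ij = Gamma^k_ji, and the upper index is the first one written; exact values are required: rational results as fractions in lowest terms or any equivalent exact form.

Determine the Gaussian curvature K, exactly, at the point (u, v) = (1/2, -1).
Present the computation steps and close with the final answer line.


E = 25/16, F = -3, G = 17, EG - F^2 = 281/16 at the point
E_u = -9/2, E_v = 0, F_u = 12, F_v = 33/4, G_u = 0, G_v = -88
E_vv = 0, F_uv = -33, G_uu = 0
By Brioschi, K is (det M1 - det M2) divided by (EG - F^2) squared.
M1 = [[-E_vv/2 + F_uv - G_uu/2, E_u/2, F_u - E_v/2], [F_v - G_u/2, E, F], [G_v/2, F, G]] = [[-33, -9/4, 12], [33/4, 25/16, -3], [-44, -3, 17]]; det M1 = -33
M2 = [[0, E_v/2, G_u/2], [E_v/2, E, F], [G_u/2, F, G]] = [[0, 0, 0], [0, 25/16, -3], [0, -3, 17]]; det M2 = 0
det M1 - det M2 = -33; K = -33 / (281/16)^2 = -8448/78961

Answer: K = -8448/78961


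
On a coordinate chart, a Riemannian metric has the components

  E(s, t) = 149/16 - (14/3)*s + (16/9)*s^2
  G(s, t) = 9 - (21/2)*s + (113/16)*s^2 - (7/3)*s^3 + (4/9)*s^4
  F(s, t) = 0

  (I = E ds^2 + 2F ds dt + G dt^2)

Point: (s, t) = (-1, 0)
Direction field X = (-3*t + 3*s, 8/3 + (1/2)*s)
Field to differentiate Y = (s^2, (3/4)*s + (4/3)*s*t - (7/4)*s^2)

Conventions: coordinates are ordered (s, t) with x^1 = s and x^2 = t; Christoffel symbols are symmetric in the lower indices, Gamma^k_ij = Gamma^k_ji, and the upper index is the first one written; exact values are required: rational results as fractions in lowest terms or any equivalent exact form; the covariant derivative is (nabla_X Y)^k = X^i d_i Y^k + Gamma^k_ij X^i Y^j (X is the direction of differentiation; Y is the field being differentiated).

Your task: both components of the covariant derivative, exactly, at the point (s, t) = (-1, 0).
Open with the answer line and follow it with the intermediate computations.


Answer: (nabla_X Y)^s = 28355/27228, (nabla_X Y)^t = -49471/2340

E = 2269/144, F = 0, G = 4225/144 at the point
E_s = -74/9, E_t = 0, F_s = 0, F_t = 0, G_s = -2405/72, G_t = 0
EG - F^2 = 9586525/20736;  g^inv = (20736/9586525) * [[4225/144, 0], [0, 2269/144]]
first-kind symbols [ij,l] = (1/2)(d_i g_jl + d_j g_il - d_l g_ij): [ss,s] = E_s/2 = -37/9, [ss,t] = F_s - E_t/2 = 0, [st,s] = E_t/2 = 0, [st,t] = G_s/2 = -2405/144, [tt,s] = F_t - G_s/2 = 2405/144, [tt,t] = G_t/2 = 0
Gamma^s_ij = (G*[ij,s] - F*[ij,t])/(EG - F^2), Gamma^t_ij = (E*[ij,t] - F*[ij,s])/(EG - F^2)
Gamma_sss = -592/2269, Gamma_sst = 0, Gamma_stt = 2405/2269, Gamma_tss = 0, Gamma_tst = -37/65, Gamma_ttt = 0
X = (-3, 13/6), Y = (1, -5/2) at the point


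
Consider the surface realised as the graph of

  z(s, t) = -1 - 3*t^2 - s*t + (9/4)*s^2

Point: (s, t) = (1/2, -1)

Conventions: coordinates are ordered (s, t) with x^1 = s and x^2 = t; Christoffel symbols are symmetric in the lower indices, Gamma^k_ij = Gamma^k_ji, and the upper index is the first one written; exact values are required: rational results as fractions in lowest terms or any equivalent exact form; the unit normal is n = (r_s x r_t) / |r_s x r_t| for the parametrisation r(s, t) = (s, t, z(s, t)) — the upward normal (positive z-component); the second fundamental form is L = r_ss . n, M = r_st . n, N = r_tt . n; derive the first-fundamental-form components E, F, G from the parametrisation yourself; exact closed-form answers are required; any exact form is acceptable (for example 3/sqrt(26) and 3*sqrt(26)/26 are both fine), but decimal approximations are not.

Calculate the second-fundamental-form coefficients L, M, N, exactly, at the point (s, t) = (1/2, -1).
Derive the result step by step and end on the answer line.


z_s = 13/4, z_t = 11/2, z_ss = 9/2, z_st = -1, z_tt = -6
E = 185/16, F = 143/8, G = 125/4; answer radicand W^2 = 669/16
unnormalised second-form numerators: l = 9/2, m = -1, n = -6; L = l/sqrt(669/16), and similarly M = m/sqrt(W^2), N = n/sqrt(W^2)

Answer: L = 6*sqrt(669)/223, M = -4*sqrt(669)/669, N = -8*sqrt(669)/223


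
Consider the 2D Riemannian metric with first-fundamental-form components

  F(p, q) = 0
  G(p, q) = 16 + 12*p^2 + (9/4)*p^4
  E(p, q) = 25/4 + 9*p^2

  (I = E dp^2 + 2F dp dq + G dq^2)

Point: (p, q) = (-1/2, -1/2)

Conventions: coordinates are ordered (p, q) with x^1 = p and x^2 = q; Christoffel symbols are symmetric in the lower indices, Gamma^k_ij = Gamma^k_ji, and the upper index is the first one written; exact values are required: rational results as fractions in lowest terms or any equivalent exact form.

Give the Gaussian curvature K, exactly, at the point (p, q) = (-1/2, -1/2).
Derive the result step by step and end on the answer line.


E = 17/2, F = 0, G = 1225/64, EG - F^2 = 20825/128 at the point
E_p = -9, E_q = 0, F_p = 0, F_q = 0, G_p = -105/8, G_q = 0
E_qq = 0, F_pq = 0, G_pp = 123/4
Evaluate Brioschi's two determinant matrices M1, M2 and divide by (EG - F^2)^2.
M1 = [[-E_qq/2 + F_pq - G_pp/2, E_p/2, F_p - E_q/2], [F_q - G_p/2, E, F], [G_q/2, F, G]] = [[-123/8, -9/2, 0], [105/16, 17/2, 0], [0, 0, 1225/64]]; det M1 = -3965325/2048
M2 = [[0, E_q/2, G_p/2], [E_q/2, E, F], [G_p/2, F, G]] = [[0, 0, -105/16], [0, 17/2, 0], [-105/16, 0, 1225/64]]; det M2 = -187425/512
det M1 - det M2 = -3215625/2048; K = -3215625/2048 / (20825/128)^2 = -120/2023

Answer: K = -120/2023


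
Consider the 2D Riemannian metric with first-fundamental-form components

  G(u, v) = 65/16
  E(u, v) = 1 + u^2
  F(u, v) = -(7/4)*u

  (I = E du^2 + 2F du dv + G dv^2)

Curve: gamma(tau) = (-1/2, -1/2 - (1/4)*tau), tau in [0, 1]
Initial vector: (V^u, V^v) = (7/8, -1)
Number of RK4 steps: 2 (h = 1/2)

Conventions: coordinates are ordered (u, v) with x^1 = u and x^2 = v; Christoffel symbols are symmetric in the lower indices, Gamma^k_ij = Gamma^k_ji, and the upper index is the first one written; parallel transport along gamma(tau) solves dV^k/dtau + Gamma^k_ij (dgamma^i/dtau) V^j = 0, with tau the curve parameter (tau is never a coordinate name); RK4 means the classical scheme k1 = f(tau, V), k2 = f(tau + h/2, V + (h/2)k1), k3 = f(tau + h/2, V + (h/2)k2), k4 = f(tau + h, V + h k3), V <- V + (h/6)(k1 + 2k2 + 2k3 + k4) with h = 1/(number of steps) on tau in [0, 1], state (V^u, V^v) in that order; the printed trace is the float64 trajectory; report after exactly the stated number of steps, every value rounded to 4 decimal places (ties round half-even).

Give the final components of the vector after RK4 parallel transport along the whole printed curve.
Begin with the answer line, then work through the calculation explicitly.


Answer: V^u = 0.8750, V^v = -1.0000

gamma'(tau) = (0, -1/4); f(tau, V)^k = -Gamma^k_ij(gamma(tau)) gamma'^i(tau) V^j; h = 1/2; intermediate values shown to 6 dp
curve data and Christoffel symbols at the stage parameters:
  tau = 0.000000: gamma = (-0.500000, -0.500000), gamma' = (0.000000, -0.250000); Gamma_uuu = -0.115942, Gamma_uuv = 0.000000, Gamma_uvv = 0.000000, Gamma_vuu = -0.405797, Gamma_vuv = 0.000000, Gamma_vvv = 0.000000
  tau = 0.250000: gamma = (-0.500000, -0.562500), gamma' = (0.000000, -0.250000); Gamma_uuu = -0.115942, Gamma_uuv = 0.000000, Gamma_uvv = 0.000000, Gamma_vuu = -0.405797, Gamma_vuv = 0.000000, Gamma_vvv = 0.000000
  tau = 0.500000: gamma = (-0.500000, -0.625000), gamma' = (0.000000, -0.250000); Gamma_uuu = -0.115942, Gamma_uuv = 0.000000, Gamma_uvv = 0.000000, Gamma_vuu = -0.405797, Gamma_vuv = 0.000000, Gamma_vvv = 0.000000
  tau = 0.750000: gamma = (-0.500000, -0.687500), gamma' = (0.000000, -0.250000); Gamma_uuu = -0.115942, Gamma_uuv = 0.000000, Gamma_uvv = 0.000000, Gamma_vuu = -0.405797, Gamma_vuv = 0.000000, Gamma_vvv = 0.000000
  tau = 1.000000: gamma = (-0.500000, -0.750000), gamma' = (0.000000, -0.250000); Gamma_uuu = -0.115942, Gamma_uuv = 0.000000, Gamma_uvv = 0.000000, Gamma_vuu = -0.405797, Gamma_vuv = 0.000000, Gamma_vvv = 0.000000
step 0: V^u = 0.8750, V^v = -1.0000
step 1: k1 = (0.000000, 0.000000), k2 = (0.000000, 0.000000), k3 = (0.000000, 0.000000), k4 = (0.000000, 0.000000); V <- V + (h/6)(k1 + 2k2 + 2k3 + k4): V^u = 0.8750, V^v = -1.0000
step 2: k1 = (0.000000, 0.000000), k2 = (0.000000, 0.000000), k3 = (0.000000, 0.000000), k4 = (0.000000, 0.000000); V <- V + (h/6)(k1 + 2k2 + 2k3 + k4): V^u = 0.8750, V^v = -1.0000


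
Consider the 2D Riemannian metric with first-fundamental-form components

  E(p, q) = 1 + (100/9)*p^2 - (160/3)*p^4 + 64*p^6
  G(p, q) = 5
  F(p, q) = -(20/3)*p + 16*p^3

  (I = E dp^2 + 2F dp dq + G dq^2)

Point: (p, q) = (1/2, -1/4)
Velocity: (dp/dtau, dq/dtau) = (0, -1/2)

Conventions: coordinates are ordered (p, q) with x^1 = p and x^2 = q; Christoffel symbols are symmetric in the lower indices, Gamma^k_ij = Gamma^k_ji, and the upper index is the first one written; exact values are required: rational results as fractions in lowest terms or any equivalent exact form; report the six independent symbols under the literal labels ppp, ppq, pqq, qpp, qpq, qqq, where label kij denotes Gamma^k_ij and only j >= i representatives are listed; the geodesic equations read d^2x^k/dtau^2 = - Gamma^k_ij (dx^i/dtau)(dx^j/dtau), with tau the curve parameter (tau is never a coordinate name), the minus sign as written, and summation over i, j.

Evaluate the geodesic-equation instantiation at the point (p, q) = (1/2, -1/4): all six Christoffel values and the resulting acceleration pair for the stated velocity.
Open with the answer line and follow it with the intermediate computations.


Answer: Gamma_ppp = -16/49, Gamma_ppq = 0, Gamma_pqq = 0, Gamma_qpp = 48/49, Gamma_qpq = 0, Gamma_qqq = 0; accelerations (d^2p/dtau^2, d^2q/dtau^2) = (0, 0)

E = 13/9, F = -4/3, G = 5 at the point
E_p = -32/9, E_q = 0, F_p = 16/3, F_q = 0, G_p = 0, G_q = 0
EG - F^2 = 49/9;  g^inv = (9/49) * [[5, 4/3], [4/3, 13/9]]
first-kind symbols [ij,l] = (1/2)(d_i g_jl + d_j g_il - d_l g_ij): [pp,p] = E_p/2 = -16/9, [pp,q] = F_p - E_q/2 = 16/3, [pq,p] = E_q/2 = 0, [pq,q] = G_p/2 = 0, [qq,p] = F_q - G_p/2 = 0, [qq,q] = G_q/2 = 0
Gamma^p_ij = (G*[ij,p] - F*[ij,q])/(EG - F^2), Gamma^q_ij = (E*[ij,q] - F*[ij,p])/(EG - F^2)
Gamma_ppp = -16/49, Gamma_ppq = 0, Gamma_pqq = 0, Gamma_qpp = 48/49, Gamma_qpq = 0, Gamma_qqq = 0
d^2p/dtau^2 = -(Gamma_ppp*(0)^2 + 2*Gamma_ppq*(0)*(-1/2) + Gamma_pqq*(-1/2)^2) = 0
d^2q/dtau^2 = -(Gamma_qpp*(0)^2 + 2*Gamma_qpq*(0)*(-1/2) + Gamma_qqq*(-1/2)^2) = 0


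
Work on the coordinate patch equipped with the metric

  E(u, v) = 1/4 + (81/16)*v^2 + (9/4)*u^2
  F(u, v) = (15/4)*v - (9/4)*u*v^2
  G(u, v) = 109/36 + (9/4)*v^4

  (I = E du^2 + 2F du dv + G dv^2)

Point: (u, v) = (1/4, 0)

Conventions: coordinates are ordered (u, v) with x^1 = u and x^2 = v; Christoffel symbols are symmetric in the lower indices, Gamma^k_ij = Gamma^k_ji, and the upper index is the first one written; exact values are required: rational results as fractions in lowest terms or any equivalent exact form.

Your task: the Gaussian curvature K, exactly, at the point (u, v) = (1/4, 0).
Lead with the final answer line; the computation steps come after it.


Answer: K = -120528/13625

E = 25/64, F = 0, G = 109/36, EG - F^2 = 2725/2304 at the point
E_u = 9/8, E_v = 0, F_u = 0, F_v = 15/4, G_u = 0, G_v = 0
E_vv = 81/8, F_uv = 0, G_uu = 0
The intrinsic route: Brioschi's K = (det M1 - det M2)/(EG - F^2)^2.
M1 = [[-E_vv/2 + F_uv - G_uu/2, E_u/2, F_u - E_v/2], [F_v - G_u/2, E, F], [G_v/2, F, G]] = [[-81/16, 9/16, 0], [15/4, 25/64, 0], [0, 0, 109/36]]; det M1 = -50685/4096
M2 = [[0, E_v/2, G_u/2], [E_v/2, E, F], [G_u/2, F, G]] = [[0, 0, 0], [0, 25/64, 0], [0, 0, 109/36]]; det M2 = 0
det M1 - det M2 = -50685/4096; K = -50685/4096 / (2725/2304)^2 = -120528/13625


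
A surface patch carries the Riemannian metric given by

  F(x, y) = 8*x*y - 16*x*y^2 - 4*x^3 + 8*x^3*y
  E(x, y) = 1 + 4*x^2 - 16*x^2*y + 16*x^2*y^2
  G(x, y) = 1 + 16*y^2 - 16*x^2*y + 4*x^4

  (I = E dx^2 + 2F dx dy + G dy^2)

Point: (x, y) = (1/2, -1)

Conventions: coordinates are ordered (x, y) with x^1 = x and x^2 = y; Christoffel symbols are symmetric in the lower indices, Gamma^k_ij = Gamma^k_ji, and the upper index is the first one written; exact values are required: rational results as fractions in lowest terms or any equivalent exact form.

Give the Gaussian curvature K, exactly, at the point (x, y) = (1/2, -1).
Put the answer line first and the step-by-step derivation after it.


Answer: K = 320/14641

E = 10, F = -27/2, G = 85/4, EG - F^2 = 121/4 at the point
E_x = 36, E_y = -12, F_x = -33, F_y = 21, G_x = 18, G_y = -36
E_yy = 8, F_xy = 46, G_xx = 44
The intrinsic route: Brioschi's K = (det M1 - det M2)/(EG - F^2)^2.
M1 = [[-E_yy/2 + F_xy - G_xx/2, E_x/2, F_x - E_y/2], [F_y - G_x/2, E, F], [G_y/2, F, G]] = [[20, 18, -27], [12, 10, -27/2], [-18, -27/2, 85/4]]; det M1 = -97
M2 = [[0, E_y/2, G_x/2], [E_y/2, E, F], [G_x/2, F, G]] = [[0, -6, 9], [-6, 10, -27/2], [9, -27/2, 85/4]]; det M2 = -117
det M1 - det M2 = 20; K = 20 / (121/4)^2 = 320/14641


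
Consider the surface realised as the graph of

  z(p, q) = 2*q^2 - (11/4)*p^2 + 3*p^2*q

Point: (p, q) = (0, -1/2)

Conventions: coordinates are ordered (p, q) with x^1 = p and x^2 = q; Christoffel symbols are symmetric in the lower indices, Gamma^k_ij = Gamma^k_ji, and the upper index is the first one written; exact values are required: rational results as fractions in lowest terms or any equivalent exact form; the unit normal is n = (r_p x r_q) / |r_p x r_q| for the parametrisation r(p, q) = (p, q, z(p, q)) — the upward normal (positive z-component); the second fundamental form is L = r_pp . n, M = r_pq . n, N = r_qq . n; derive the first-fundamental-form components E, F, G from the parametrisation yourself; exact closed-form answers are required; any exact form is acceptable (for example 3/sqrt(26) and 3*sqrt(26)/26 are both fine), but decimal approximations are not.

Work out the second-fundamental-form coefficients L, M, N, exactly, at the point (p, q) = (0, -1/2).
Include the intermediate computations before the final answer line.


z_p = 0, z_q = -2, z_pp = -17/2, z_pq = 0, z_qq = 4
E = 1, F = 0, G = 5; answer radicand W^2 = 5
unnormalised second-form numerators: l = -17/2, m = 0, n = 4; L = l/sqrt(5), and similarly M = m/sqrt(W^2), N = n/sqrt(W^2)

Answer: L = -17*sqrt(5)/10, M = 0, N = 4*sqrt(5)/5


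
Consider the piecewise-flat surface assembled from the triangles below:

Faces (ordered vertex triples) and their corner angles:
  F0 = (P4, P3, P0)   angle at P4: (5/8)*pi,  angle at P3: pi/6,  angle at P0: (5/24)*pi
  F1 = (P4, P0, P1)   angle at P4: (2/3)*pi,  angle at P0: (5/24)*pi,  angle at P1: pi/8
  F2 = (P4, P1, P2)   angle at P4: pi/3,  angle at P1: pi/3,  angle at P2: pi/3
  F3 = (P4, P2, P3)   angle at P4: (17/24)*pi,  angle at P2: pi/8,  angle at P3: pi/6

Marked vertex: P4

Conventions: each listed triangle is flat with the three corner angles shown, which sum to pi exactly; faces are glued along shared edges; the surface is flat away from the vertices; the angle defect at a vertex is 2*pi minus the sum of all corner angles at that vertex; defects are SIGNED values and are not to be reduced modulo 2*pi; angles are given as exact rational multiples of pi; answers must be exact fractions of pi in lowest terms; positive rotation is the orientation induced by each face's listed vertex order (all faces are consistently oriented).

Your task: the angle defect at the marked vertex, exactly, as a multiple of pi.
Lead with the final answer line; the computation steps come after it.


Answer: defect(P4) = -pi/3

Sum of corner angles at P4: (7/3)*pi
defect = 2*pi - (7/3)*pi


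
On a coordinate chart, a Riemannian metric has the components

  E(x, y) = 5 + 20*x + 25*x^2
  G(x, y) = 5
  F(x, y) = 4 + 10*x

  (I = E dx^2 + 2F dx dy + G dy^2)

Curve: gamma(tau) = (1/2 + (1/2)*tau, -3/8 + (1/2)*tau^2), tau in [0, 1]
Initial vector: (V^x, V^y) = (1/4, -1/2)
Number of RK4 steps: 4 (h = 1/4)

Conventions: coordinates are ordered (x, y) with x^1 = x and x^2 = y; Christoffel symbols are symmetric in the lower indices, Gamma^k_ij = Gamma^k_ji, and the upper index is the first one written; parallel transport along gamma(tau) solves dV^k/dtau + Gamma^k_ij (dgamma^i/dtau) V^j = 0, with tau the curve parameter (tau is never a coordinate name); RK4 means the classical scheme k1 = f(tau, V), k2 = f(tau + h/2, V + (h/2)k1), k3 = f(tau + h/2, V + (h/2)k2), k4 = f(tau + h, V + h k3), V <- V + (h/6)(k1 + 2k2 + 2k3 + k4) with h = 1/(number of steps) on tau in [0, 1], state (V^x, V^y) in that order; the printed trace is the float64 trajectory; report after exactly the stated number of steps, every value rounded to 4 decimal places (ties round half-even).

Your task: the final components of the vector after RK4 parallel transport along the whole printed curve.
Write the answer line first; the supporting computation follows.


Answer: V^x = 0.1710, V^y = -0.5287

gamma'(tau) = (1/2, tau); f(tau, V)^k = -Gamma^k_ij(gamma(tau)) gamma'^i(tau) V^j; h = 1/4; intermediate values shown to 6 dp
curve data and Christoffel symbols at the stage parameters:
  tau = 0.000000: gamma = (0.500000, -0.375000), gamma' = (0.500000, 0.000000); Gamma_xxx = 0.891089, Gamma_xxy = 0.000000, Gamma_xyy = 0.000000, Gamma_yxx = 0.396040, Gamma_yxy = 0.000000, Gamma_yyy = 0.000000
  tau = 0.125000: gamma = (0.562500, -0.367188), gamma' = (0.500000, 0.125000); Gamma_xxx = 0.854487, Gamma_xxy = 0.000000, Gamma_xyy = 0.000000, Gamma_yxx = 0.355112, Gamma_yxy = 0.000000, Gamma_yyy = 0.000000
  tau = 0.250000: gamma = (0.625000, -0.343750), gamma' = (0.500000, 0.250000); Gamma_xxx = 0.819590, Gamma_xxy = 0.000000, Gamma_xyy = 0.000000, Gamma_yxx = 0.319840, Gamma_yxy = 0.000000, Gamma_yyy = 0.000000
  tau = 0.375000: gamma = (0.687500, -0.304688), gamma' = (0.500000, 0.375000); Gamma_xxx = 0.786530, Gamma_xxy = 0.000000, Gamma_xyy = 0.000000, Gamma_yxx = 0.289298, Gamma_yxy = 0.000000, Gamma_yyy = 0.000000
  tau = 0.500000: gamma = (0.750000, -0.250000), gamma' = (0.500000, 0.500000); Gamma_xxx = 0.755337, Gamma_xxy = 0.000000, Gamma_xyy = 0.000000, Gamma_yxx = 0.262726, Gamma_yxy = 0.000000, Gamma_yyy = 0.000000
  tau = 0.625000: gamma = (0.812500, -0.179688), gamma' = (0.500000, 0.625000); Gamma_xxx = 0.725980, Gamma_xxy = 0.000000, Gamma_xyy = 0.000000, Gamma_yxx = 0.239499, Gamma_yxy = 0.000000, Gamma_yyy = 0.000000
  tau = 0.750000: gamma = (0.875000, -0.093750), gamma' = (0.500000, 0.750000); Gamma_xxx = 0.698391, Gamma_xxy = 0.000000, Gamma_xyy = 0.000000, Gamma_yxx = 0.219103, Gamma_yxy = 0.000000, Gamma_yyy = 0.000000
  tau = 0.875000: gamma = (0.937500, 0.007812), gamma' = (0.500000, 0.875000); Gamma_xxx = 0.672480, Gamma_xxy = 0.000000, Gamma_xyy = 0.000000, Gamma_yxx = 0.201116, Gamma_yxy = 0.000000, Gamma_yyy = 0.000000
  tau = 1.000000: gamma = (1.000000, 0.125000), gamma' = (0.500000, 1.000000); Gamma_xxx = 0.648148, Gamma_xxy = 0.000000, Gamma_xyy = 0.000000, Gamma_yxx = 0.185185, Gamma_yxy = 0.000000, Gamma_yyy = 0.000000
step 0: V^x = 0.2500, V^y = -0.5000
step 1: k1 = (-0.111386, -0.049505), k2 = (-0.100862, -0.041917), k3 = (-0.101424, -0.042150), k4 = (-0.092058, -0.035925); V <- V + (h/6)(k1 + 2k2 + 2k3 + k4): V^x = 0.2247, V^y = -0.5106
step 2: k1 = (-0.092067, -0.035929), k2 = (-0.083827, -0.030833), k3 = (-0.084232, -0.030982), k4 = (-0.076896, -0.026747); V <- V + (h/6)(k1 + 2k2 + 2k3 + k4): V^x = 0.2036, V^y = -0.5183
step 3: k1 = (-0.076901, -0.026748), k2 = (-0.070423, -0.023232), k3 = (-0.070717, -0.023329), k4 = (-0.064930, -0.020370); V <- V + (h/6)(k1 + 2k2 + 2k3 + k4): V^x = 0.1859, V^y = -0.5242
step 4: k1 = (-0.064933, -0.020371), k2 = (-0.059795, -0.017882), k3 = (-0.060011, -0.017947), k4 = (-0.055399, -0.015828); V <- V + (h/6)(k1 + 2k2 + 2k3 + k4): V^x = 0.1710, V^y = -0.5287


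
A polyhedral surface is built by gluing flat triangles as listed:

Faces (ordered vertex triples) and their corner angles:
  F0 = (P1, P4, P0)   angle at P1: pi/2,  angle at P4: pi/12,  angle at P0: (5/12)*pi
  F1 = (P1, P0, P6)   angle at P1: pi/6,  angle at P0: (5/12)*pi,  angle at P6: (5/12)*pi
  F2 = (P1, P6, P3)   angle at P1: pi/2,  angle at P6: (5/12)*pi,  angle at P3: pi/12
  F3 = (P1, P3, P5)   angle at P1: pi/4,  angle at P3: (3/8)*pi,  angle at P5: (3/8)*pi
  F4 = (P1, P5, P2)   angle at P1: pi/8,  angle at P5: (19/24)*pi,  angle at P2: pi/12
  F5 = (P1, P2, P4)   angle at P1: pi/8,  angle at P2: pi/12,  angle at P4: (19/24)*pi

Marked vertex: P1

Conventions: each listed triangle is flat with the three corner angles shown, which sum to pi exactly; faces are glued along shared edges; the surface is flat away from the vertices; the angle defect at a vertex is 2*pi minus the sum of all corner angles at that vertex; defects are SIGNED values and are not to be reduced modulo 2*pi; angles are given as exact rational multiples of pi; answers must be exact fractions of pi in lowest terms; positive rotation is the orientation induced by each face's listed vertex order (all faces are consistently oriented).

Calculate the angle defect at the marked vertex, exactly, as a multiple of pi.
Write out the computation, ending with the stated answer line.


Sum of corner angles at P1: (5/3)*pi
defect = 2*pi - (5/3)*pi

Answer: defect(P1) = pi/3


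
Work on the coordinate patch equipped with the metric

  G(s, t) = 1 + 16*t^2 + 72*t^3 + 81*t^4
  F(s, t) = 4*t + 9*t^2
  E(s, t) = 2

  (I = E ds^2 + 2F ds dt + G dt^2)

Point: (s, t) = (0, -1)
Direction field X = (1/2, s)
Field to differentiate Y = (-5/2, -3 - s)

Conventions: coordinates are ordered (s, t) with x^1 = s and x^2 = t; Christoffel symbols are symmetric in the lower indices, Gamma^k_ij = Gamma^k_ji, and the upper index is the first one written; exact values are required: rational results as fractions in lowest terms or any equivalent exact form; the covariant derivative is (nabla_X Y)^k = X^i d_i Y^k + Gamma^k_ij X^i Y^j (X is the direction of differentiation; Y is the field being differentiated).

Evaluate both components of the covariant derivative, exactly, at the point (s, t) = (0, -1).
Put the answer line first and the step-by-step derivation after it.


Answer: (nabla_X Y)^s = 0, (nabla_X Y)^t = -1/2

E = 2, F = 5, G = 26 at the point
E_s = 0, E_t = 0, F_s = 0, F_t = -14, G_s = 0, G_t = -140
EG - F^2 = 27;  g^inv = (1/27) * [[26, -5], [-5, 2]]
first-kind symbols [ij,l] = (1/2)(d_i g_jl + d_j g_il - d_l g_ij): [ss,s] = E_s/2 = 0, [ss,t] = F_s - E_t/2 = 0, [st,s] = E_t/2 = 0, [st,t] = G_s/2 = 0, [tt,s] = F_t - G_s/2 = -14, [tt,t] = G_t/2 = -70
Gamma^s_ij = (G*[ij,s] - F*[ij,t])/(EG - F^2), Gamma^t_ij = (E*[ij,t] - F*[ij,s])/(EG - F^2)
Gamma_sss = 0, Gamma_sst = 0, Gamma_stt = -14/27, Gamma_tss = 0, Gamma_tst = 0, Gamma_ttt = -70/27
X = (1/2, 0), Y = (-5/2, -3) at the point


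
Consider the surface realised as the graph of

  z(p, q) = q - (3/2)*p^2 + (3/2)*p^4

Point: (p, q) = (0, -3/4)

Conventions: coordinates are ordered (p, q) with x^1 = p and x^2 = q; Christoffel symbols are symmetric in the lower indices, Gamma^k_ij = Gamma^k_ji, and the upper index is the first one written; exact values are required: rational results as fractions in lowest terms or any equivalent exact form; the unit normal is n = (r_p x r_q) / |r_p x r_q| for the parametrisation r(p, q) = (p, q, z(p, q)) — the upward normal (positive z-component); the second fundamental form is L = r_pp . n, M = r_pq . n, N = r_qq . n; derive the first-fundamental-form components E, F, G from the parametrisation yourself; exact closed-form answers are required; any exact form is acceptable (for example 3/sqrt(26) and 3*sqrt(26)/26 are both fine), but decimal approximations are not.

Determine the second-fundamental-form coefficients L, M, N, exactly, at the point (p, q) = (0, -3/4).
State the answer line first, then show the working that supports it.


Answer: L = -3*sqrt(2)/2, M = 0, N = 0

z_p = 0, z_q = 1, z_pp = -3, z_pq = 0, z_qq = 0
E = 1, F = 0, G = 2; answer radicand W^2 = 2
unnormalised second-form numerators: l = -3, m = 0, n = 0; L = l/sqrt(2), and similarly M = m/sqrt(W^2), N = n/sqrt(W^2)


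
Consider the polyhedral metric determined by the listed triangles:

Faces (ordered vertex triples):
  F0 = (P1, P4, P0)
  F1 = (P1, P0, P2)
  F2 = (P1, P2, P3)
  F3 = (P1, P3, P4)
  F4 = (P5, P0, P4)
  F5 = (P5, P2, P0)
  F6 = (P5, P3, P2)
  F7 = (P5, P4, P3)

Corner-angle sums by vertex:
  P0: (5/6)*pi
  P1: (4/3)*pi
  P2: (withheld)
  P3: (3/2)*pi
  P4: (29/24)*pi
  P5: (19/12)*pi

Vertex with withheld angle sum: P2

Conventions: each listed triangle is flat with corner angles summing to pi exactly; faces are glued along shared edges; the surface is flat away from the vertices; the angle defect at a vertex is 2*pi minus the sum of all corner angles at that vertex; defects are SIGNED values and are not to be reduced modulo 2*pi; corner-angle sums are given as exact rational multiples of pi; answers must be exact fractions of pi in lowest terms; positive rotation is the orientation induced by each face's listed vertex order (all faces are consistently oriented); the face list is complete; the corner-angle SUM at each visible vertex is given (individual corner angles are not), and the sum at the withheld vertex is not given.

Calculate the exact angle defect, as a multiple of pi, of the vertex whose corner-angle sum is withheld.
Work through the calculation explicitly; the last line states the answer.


V = 6, E = 12, F = 8; chi = V - E + F = 2
Gauss-Bonnet: total defect = 2*pi*chi = 4*pi; visible defects sum to (85/24)*pi

Answer: defect(P2) = (11/24)*pi


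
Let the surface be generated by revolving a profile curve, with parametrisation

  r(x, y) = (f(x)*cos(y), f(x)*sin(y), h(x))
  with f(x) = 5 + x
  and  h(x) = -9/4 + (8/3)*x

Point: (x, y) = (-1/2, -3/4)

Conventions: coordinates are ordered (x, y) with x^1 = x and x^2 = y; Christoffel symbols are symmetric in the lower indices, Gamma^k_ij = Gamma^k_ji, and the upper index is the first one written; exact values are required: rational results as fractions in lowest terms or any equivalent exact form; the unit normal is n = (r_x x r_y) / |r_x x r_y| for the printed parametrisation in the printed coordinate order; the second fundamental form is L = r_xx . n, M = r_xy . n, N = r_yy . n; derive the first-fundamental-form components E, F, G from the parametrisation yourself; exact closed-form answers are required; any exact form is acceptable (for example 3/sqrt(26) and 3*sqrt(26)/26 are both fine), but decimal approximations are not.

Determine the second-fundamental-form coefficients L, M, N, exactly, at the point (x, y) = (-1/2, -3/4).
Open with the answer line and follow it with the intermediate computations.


Answer: L = 0, M = 0, N = 36*sqrt(73)/73

f = 9/2, f' = 1, f'' = 0, h' = 8/3, h'' = 0
E = 73/9, F = 0, G = 81/4; answer radicand W^2 = 73/9
unnormalised second-form numerators: l = 0, m = 0, n = 12; L = l/sqrt(73/9), and similarly M = m/sqrt(W^2), N = n/sqrt(W^2)


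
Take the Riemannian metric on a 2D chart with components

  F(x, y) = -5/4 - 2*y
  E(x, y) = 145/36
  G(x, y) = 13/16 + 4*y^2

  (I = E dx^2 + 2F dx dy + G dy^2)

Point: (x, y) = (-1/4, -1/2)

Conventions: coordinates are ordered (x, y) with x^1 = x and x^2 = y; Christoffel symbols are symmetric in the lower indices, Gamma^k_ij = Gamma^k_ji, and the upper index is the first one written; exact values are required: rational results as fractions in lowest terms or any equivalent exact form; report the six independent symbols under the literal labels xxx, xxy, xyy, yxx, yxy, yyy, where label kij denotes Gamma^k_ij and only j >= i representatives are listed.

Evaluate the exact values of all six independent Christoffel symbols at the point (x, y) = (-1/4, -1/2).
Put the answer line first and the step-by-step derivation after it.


Answer: Gamma_xxx = 0, Gamma_xxy = 0, Gamma_xyy = -216/379, Gamma_yxx = 0, Gamma_yxy = 0, Gamma_yyy = -448/379

E = 145/36, F = -1/4, G = 29/16 at the point
E_x = 0, E_y = 0, F_x = 0, F_y = -2, G_x = 0, G_y = -4
EG - F^2 = 4169/576;  g^inv = (576/4169) * [[29/16, 1/4], [1/4, 145/36]]
first-kind symbols [ij,l] = (1/2)(d_i g_jl + d_j g_il - d_l g_ij): [xx,x] = E_x/2 = 0, [xx,y] = F_x - E_y/2 = 0, [xy,x] = E_y/2 = 0, [xy,y] = G_x/2 = 0, [yy,x] = F_y - G_x/2 = -2, [yy,y] = G_y/2 = -2
Gamma^x_ij = (G*[ij,x] - F*[ij,y])/(EG - F^2), Gamma^y_ij = (E*[ij,y] - F*[ij,x])/(EG - F^2)


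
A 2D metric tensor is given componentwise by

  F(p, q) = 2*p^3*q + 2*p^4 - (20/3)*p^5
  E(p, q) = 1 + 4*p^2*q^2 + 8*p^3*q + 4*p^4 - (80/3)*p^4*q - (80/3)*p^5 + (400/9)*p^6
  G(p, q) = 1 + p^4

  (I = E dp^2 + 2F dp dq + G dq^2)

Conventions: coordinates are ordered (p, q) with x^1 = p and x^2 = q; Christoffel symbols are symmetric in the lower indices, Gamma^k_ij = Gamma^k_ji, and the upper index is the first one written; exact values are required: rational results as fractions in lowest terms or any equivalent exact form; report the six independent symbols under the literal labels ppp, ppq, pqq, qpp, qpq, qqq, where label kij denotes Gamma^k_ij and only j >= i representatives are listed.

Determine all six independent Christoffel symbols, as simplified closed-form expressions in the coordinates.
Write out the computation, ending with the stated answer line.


E = 1 + 4*p^2*q^2 + 8*p^3*q + 4*p^4 - (80/3)*p^4*q - (80/3)*p^5 + (400/9)*p^6; F = 2*p^3*q + 2*p^4 - (20/3)*p^5; G = 1 + p^4
Gamma^k_ij = (1/2) g^{kl} (d_i g_jl + d_j g_il - d_l g_ij), with g^inv = (1/(EG-F^2)) [[G, -F], [-F, E]]
first partials: E_p = 8*p*q^2 + 24*p^2*q + 16*p^3 - (320/3)*p^3*q - (400/3)*p^4 + (800/3)*p^5, E_q = 8*p^2*q + 8*p^3 - (80/3)*p^4, F_p = 6*p^2*q + 8*p^3 - (100/3)*p^4, F_q = 2*p^3, G_p = 4*p^3, G_q = 0
D = EG - F^2 = 1 + 4*p^2*q^2 + 8*p^3*q + 5*p^4 - (80/3)*p^4*q - (80/3)*p^5 + (400/9)*p^6
expanded: Gamma^p_pp = (G E_p - 2F F_p + F E_q)/(2D), Gamma^p_pq = (G E_q - F G_p)/(2D), Gamma^p_qq = (2G F_q - G G_p - F G_q)/(2D), Gamma^q_pp = (2E F_p - E E_q - F E_p)/(2D), Gamma^q_pq = (E G_p - F E_q)/(2D), Gamma^q_qq = (E G_q - 2F F_q + F G_p)/(2D); substitute and cancel common factors

Answer: Gamma_ppp = (1200*p^5 - 600*p^4 - 480*p^3*q + 72*p^3 + 108*p^2*q + 36*p*q^2)/(400*p^6 - 240*p^5 - 240*p^4*q + 45*p^4 + 72*p^3*q + 36*p^2*q^2 + 9), Gamma_ppq = (-120*p^4 + 36*p^3 + 36*p^2*q)/(400*p^6 - 240*p^5 - 240*p^4*q + 45*p^4 + 72*p^3*q + 36*p^2*q^2 + 9), Gamma_pqq = 0, Gamma_qpp = (-180*p^4 + 36*p^3 + 18*p^2*q)/(400*p^6 - 240*p^5 - 240*p^4*q + 45*p^4 + 72*p^3*q + 36*p^2*q^2 + 9), Gamma_qpq = 18*p^3/(400*p^6 - 240*p^5 - 240*p^4*q + 45*p^4 + 72*p^3*q + 36*p^2*q^2 + 9), Gamma_qqq = 0


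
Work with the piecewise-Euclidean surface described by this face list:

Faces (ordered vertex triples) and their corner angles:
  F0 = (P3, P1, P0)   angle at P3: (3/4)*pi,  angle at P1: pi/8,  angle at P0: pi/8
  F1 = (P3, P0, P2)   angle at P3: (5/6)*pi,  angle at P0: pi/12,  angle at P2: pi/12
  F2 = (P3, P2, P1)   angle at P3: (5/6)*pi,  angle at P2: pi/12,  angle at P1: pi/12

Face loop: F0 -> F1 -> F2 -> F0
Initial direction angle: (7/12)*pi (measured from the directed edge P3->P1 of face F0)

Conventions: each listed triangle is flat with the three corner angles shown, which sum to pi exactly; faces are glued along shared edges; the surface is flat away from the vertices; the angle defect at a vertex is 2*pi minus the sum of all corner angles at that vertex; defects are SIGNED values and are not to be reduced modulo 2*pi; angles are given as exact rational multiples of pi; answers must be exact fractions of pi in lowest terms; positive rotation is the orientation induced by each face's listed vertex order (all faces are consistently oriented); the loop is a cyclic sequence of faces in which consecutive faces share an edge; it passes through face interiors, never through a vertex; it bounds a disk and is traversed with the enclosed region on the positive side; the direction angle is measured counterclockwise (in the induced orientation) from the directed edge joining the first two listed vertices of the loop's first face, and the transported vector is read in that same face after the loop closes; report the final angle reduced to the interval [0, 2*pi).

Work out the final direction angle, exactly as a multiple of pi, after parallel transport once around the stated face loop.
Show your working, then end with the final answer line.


enclosed vertex P3: corner angles sum to (29/12)*pi, defect = 2*pi - (29/12)*pi = (-5/12)*pi
the rotation equals the total enclosed defect, so the final angle is initial + defects (mod 2*pi)
final angle = (7/12)*pi - (5/12)*pi = pi/6 (mod 2*pi)

Answer: final direction angle = pi/6
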